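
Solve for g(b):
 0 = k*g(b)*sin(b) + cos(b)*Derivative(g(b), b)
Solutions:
 g(b) = C1*exp(k*log(cos(b)))


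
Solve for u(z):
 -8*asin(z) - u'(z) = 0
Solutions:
 u(z) = C1 - 8*z*asin(z) - 8*sqrt(1 - z^2)


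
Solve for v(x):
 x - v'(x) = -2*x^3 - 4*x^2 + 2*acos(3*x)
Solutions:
 v(x) = C1 + x^4/2 + 4*x^3/3 + x^2/2 - 2*x*acos(3*x) + 2*sqrt(1 - 9*x^2)/3


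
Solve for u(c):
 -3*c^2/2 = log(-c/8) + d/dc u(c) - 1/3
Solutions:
 u(c) = C1 - c^3/2 - c*log(-c) + c*(4/3 + 3*log(2))


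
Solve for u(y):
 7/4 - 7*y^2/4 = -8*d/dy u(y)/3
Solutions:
 u(y) = C1 + 7*y^3/32 - 21*y/32


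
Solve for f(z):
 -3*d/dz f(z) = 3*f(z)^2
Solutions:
 f(z) = 1/(C1 + z)


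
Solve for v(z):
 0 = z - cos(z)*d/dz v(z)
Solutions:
 v(z) = C1 + Integral(z/cos(z), z)


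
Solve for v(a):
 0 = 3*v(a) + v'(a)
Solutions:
 v(a) = C1*exp(-3*a)


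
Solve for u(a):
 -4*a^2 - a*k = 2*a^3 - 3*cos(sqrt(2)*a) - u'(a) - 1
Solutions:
 u(a) = C1 + a^4/2 + 4*a^3/3 + a^2*k/2 - a - 3*sqrt(2)*sin(sqrt(2)*a)/2


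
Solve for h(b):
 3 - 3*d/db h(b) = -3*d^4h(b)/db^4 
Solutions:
 h(b) = C1 + C4*exp(b) + b + (C2*sin(sqrt(3)*b/2) + C3*cos(sqrt(3)*b/2))*exp(-b/2)


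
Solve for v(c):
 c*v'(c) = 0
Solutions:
 v(c) = C1


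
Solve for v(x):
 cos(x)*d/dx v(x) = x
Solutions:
 v(x) = C1 + Integral(x/cos(x), x)


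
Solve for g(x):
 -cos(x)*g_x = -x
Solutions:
 g(x) = C1 + Integral(x/cos(x), x)


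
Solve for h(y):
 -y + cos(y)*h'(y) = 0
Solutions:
 h(y) = C1 + Integral(y/cos(y), y)


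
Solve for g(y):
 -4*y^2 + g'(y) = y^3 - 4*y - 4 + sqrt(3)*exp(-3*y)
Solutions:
 g(y) = C1 + y^4/4 + 4*y^3/3 - 2*y^2 - 4*y - sqrt(3)*exp(-3*y)/3


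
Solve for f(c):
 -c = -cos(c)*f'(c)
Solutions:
 f(c) = C1 + Integral(c/cos(c), c)


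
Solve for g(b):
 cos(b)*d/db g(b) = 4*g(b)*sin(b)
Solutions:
 g(b) = C1/cos(b)^4


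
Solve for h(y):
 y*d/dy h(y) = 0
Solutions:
 h(y) = C1


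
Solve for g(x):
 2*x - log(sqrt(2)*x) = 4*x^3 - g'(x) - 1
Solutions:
 g(x) = C1 + x^4 - x^2 + x*log(x) - 2*x + x*log(2)/2


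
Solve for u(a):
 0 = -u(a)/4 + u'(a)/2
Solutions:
 u(a) = C1*exp(a/2)


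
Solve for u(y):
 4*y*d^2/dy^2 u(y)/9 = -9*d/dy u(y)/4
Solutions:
 u(y) = C1 + C2/y^(65/16)


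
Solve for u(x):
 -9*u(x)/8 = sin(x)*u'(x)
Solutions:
 u(x) = C1*(cos(x) + 1)^(9/16)/(cos(x) - 1)^(9/16)


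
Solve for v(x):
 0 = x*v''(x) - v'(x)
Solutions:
 v(x) = C1 + C2*x^2


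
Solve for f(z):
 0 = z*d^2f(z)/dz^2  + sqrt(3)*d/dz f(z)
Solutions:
 f(z) = C1 + C2*z^(1 - sqrt(3))


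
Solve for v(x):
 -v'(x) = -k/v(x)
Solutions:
 v(x) = -sqrt(C1 + 2*k*x)
 v(x) = sqrt(C1 + 2*k*x)


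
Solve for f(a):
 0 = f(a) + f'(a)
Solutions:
 f(a) = C1*exp(-a)


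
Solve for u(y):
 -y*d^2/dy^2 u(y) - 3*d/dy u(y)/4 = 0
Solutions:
 u(y) = C1 + C2*y^(1/4)


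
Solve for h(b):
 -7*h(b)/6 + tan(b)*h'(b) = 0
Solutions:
 h(b) = C1*sin(b)^(7/6)


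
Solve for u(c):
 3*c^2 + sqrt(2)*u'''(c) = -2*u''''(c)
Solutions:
 u(c) = C1 + C2*c + C3*c^2 + C4*exp(-sqrt(2)*c/2) - sqrt(2)*c^5/40 + c^4/4 - sqrt(2)*c^3


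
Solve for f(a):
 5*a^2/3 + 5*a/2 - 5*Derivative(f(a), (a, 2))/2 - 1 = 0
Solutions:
 f(a) = C1 + C2*a + a^4/18 + a^3/6 - a^2/5


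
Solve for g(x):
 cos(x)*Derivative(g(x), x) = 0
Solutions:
 g(x) = C1


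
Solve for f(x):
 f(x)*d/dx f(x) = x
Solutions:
 f(x) = -sqrt(C1 + x^2)
 f(x) = sqrt(C1 + x^2)


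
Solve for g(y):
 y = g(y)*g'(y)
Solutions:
 g(y) = -sqrt(C1 + y^2)
 g(y) = sqrt(C1 + y^2)


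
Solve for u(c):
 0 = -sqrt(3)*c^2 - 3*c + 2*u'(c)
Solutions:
 u(c) = C1 + sqrt(3)*c^3/6 + 3*c^2/4


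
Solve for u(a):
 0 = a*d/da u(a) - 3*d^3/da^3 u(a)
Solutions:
 u(a) = C1 + Integral(C2*airyai(3^(2/3)*a/3) + C3*airybi(3^(2/3)*a/3), a)


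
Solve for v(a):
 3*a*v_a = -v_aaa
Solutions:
 v(a) = C1 + Integral(C2*airyai(-3^(1/3)*a) + C3*airybi(-3^(1/3)*a), a)


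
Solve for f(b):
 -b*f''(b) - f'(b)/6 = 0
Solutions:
 f(b) = C1 + C2*b^(5/6)


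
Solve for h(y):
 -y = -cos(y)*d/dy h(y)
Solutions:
 h(y) = C1 + Integral(y/cos(y), y)


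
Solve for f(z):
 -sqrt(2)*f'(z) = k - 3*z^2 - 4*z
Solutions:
 f(z) = C1 - sqrt(2)*k*z/2 + sqrt(2)*z^3/2 + sqrt(2)*z^2


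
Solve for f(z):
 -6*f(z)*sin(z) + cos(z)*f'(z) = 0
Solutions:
 f(z) = C1/cos(z)^6


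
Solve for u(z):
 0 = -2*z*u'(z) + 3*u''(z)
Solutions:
 u(z) = C1 + C2*erfi(sqrt(3)*z/3)


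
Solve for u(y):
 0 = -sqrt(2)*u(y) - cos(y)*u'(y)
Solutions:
 u(y) = C1*(sin(y) - 1)^(sqrt(2)/2)/(sin(y) + 1)^(sqrt(2)/2)


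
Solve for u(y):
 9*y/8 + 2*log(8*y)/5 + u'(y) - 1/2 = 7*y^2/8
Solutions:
 u(y) = C1 + 7*y^3/24 - 9*y^2/16 - 2*y*log(y)/5 - 6*y*log(2)/5 + 9*y/10


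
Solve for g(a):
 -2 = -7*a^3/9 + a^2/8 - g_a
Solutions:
 g(a) = C1 - 7*a^4/36 + a^3/24 + 2*a


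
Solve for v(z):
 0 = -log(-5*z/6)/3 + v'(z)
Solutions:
 v(z) = C1 + z*log(-z)/3 + z*(-log(6) - 1 + log(5))/3


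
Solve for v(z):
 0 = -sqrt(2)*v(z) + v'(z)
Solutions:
 v(z) = C1*exp(sqrt(2)*z)


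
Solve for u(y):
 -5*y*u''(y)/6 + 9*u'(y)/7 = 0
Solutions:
 u(y) = C1 + C2*y^(89/35)


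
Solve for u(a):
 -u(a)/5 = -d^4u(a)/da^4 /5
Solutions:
 u(a) = C1*exp(-a) + C2*exp(a) + C3*sin(a) + C4*cos(a)


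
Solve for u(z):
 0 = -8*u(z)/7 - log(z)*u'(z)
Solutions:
 u(z) = C1*exp(-8*li(z)/7)


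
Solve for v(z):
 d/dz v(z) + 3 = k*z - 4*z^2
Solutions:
 v(z) = C1 + k*z^2/2 - 4*z^3/3 - 3*z


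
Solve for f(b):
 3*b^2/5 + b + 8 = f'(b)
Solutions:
 f(b) = C1 + b^3/5 + b^2/2 + 8*b


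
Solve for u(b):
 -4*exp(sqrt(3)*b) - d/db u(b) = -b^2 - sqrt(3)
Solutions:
 u(b) = C1 + b^3/3 + sqrt(3)*b - 4*sqrt(3)*exp(sqrt(3)*b)/3


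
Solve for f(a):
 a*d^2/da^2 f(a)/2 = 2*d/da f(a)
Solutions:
 f(a) = C1 + C2*a^5


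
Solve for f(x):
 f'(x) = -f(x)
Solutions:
 f(x) = C1*exp(-x)


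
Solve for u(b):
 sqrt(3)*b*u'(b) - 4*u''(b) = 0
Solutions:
 u(b) = C1 + C2*erfi(sqrt(2)*3^(1/4)*b/4)


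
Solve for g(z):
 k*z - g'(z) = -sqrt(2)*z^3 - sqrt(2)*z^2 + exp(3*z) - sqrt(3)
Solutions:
 g(z) = C1 + k*z^2/2 + sqrt(2)*z^4/4 + sqrt(2)*z^3/3 + sqrt(3)*z - exp(3*z)/3


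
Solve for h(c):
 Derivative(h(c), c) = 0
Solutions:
 h(c) = C1


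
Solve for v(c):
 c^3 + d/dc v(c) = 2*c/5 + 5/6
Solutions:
 v(c) = C1 - c^4/4 + c^2/5 + 5*c/6


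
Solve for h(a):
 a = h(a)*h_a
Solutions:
 h(a) = -sqrt(C1 + a^2)
 h(a) = sqrt(C1 + a^2)


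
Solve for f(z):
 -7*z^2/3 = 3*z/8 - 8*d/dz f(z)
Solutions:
 f(z) = C1 + 7*z^3/72 + 3*z^2/128


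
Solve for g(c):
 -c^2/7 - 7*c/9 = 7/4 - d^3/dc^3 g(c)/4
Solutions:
 g(c) = C1 + C2*c + C3*c^2 + c^5/105 + 7*c^4/54 + 7*c^3/6


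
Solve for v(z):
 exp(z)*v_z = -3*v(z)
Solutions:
 v(z) = C1*exp(3*exp(-z))


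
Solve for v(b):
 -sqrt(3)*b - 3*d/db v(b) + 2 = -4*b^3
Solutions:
 v(b) = C1 + b^4/3 - sqrt(3)*b^2/6 + 2*b/3


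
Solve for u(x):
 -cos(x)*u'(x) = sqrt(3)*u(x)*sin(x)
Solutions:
 u(x) = C1*cos(x)^(sqrt(3))


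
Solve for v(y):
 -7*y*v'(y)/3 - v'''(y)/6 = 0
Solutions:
 v(y) = C1 + Integral(C2*airyai(-14^(1/3)*y) + C3*airybi(-14^(1/3)*y), y)


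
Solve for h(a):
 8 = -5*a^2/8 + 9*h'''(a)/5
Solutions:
 h(a) = C1 + C2*a + C3*a^2 + 5*a^5/864 + 20*a^3/27


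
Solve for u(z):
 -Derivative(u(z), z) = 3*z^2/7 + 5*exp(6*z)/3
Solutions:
 u(z) = C1 - z^3/7 - 5*exp(6*z)/18


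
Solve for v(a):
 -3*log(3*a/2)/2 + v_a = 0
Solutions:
 v(a) = C1 + 3*a*log(a)/2 - 3*a/2 - 3*a*log(2)/2 + 3*a*log(3)/2


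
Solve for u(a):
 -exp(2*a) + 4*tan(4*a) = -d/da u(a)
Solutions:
 u(a) = C1 + exp(2*a)/2 + log(cos(4*a))


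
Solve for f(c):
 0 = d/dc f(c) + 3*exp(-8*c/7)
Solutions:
 f(c) = C1 + 21*exp(-8*c/7)/8


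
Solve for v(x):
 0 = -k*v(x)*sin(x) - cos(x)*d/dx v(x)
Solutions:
 v(x) = C1*exp(k*log(cos(x)))


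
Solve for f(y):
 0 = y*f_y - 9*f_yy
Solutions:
 f(y) = C1 + C2*erfi(sqrt(2)*y/6)


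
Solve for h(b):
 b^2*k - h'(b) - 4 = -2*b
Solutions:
 h(b) = C1 + b^3*k/3 + b^2 - 4*b


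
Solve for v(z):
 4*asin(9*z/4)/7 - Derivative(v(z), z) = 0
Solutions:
 v(z) = C1 + 4*z*asin(9*z/4)/7 + 4*sqrt(16 - 81*z^2)/63


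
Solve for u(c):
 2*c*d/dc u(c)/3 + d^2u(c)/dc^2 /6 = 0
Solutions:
 u(c) = C1 + C2*erf(sqrt(2)*c)


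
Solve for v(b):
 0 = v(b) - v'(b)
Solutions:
 v(b) = C1*exp(b)


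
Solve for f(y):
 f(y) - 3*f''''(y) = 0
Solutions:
 f(y) = C1*exp(-3^(3/4)*y/3) + C2*exp(3^(3/4)*y/3) + C3*sin(3^(3/4)*y/3) + C4*cos(3^(3/4)*y/3)


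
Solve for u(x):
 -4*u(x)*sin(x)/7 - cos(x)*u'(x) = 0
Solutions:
 u(x) = C1*cos(x)^(4/7)


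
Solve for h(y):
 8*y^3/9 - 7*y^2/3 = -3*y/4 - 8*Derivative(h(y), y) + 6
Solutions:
 h(y) = C1 - y^4/36 + 7*y^3/72 - 3*y^2/64 + 3*y/4


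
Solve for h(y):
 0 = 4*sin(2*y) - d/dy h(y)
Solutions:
 h(y) = C1 - 2*cos(2*y)


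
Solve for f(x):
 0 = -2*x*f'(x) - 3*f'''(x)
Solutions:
 f(x) = C1 + Integral(C2*airyai(-2^(1/3)*3^(2/3)*x/3) + C3*airybi(-2^(1/3)*3^(2/3)*x/3), x)


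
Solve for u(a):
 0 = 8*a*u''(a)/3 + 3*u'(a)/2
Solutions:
 u(a) = C1 + C2*a^(7/16)


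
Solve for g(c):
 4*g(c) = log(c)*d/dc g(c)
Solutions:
 g(c) = C1*exp(4*li(c))


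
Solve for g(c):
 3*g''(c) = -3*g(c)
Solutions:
 g(c) = C1*sin(c) + C2*cos(c)


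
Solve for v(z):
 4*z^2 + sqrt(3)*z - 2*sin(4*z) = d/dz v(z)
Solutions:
 v(z) = C1 + 4*z^3/3 + sqrt(3)*z^2/2 + cos(4*z)/2


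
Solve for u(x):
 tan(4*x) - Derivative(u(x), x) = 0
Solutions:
 u(x) = C1 - log(cos(4*x))/4


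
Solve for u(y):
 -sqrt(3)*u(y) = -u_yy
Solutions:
 u(y) = C1*exp(-3^(1/4)*y) + C2*exp(3^(1/4)*y)


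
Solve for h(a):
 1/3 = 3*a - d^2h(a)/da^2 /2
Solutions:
 h(a) = C1 + C2*a + a^3 - a^2/3


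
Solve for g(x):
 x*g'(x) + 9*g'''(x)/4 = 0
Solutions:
 g(x) = C1 + Integral(C2*airyai(-2^(2/3)*3^(1/3)*x/3) + C3*airybi(-2^(2/3)*3^(1/3)*x/3), x)


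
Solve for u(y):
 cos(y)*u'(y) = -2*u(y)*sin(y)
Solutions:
 u(y) = C1*cos(y)^2


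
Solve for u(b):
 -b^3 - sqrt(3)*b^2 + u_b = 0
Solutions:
 u(b) = C1 + b^4/4 + sqrt(3)*b^3/3


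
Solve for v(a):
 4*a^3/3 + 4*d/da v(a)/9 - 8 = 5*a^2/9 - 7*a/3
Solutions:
 v(a) = C1 - 3*a^4/4 + 5*a^3/12 - 21*a^2/8 + 18*a


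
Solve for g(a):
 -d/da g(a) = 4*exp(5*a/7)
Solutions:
 g(a) = C1 - 28*exp(5*a/7)/5


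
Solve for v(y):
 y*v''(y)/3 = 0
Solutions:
 v(y) = C1 + C2*y


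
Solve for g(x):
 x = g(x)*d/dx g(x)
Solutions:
 g(x) = -sqrt(C1 + x^2)
 g(x) = sqrt(C1 + x^2)


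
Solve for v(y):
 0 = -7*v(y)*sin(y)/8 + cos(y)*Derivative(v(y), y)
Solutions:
 v(y) = C1/cos(y)^(7/8)


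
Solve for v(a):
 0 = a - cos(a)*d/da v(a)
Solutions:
 v(a) = C1 + Integral(a/cos(a), a)


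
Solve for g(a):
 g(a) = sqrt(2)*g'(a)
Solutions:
 g(a) = C1*exp(sqrt(2)*a/2)


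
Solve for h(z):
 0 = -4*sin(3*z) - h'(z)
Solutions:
 h(z) = C1 + 4*cos(3*z)/3


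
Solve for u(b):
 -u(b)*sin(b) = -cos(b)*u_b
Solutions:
 u(b) = C1/cos(b)


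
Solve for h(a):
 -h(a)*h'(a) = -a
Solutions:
 h(a) = -sqrt(C1 + a^2)
 h(a) = sqrt(C1 + a^2)


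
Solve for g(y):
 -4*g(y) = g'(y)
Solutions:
 g(y) = C1*exp(-4*y)


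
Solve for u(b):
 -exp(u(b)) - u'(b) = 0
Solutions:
 u(b) = log(1/(C1 + b))


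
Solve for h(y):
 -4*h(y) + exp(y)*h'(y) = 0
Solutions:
 h(y) = C1*exp(-4*exp(-y))


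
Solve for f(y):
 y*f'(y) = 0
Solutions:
 f(y) = C1


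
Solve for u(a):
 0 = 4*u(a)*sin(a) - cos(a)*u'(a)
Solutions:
 u(a) = C1/cos(a)^4


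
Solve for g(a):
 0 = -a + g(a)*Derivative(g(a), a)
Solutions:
 g(a) = -sqrt(C1 + a^2)
 g(a) = sqrt(C1 + a^2)


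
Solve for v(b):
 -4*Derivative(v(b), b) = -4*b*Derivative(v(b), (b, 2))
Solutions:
 v(b) = C1 + C2*b^2


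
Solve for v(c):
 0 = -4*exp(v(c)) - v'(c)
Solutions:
 v(c) = log(1/(C1 + 4*c))


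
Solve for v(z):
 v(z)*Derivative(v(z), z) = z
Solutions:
 v(z) = -sqrt(C1 + z^2)
 v(z) = sqrt(C1 + z^2)


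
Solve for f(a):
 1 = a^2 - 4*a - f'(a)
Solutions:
 f(a) = C1 + a^3/3 - 2*a^2 - a


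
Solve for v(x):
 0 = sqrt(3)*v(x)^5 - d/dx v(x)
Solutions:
 v(x) = -(-1/(C1 + 4*sqrt(3)*x))^(1/4)
 v(x) = (-1/(C1 + 4*sqrt(3)*x))^(1/4)
 v(x) = -I*(-1/(C1 + 4*sqrt(3)*x))^(1/4)
 v(x) = I*(-1/(C1 + 4*sqrt(3)*x))^(1/4)


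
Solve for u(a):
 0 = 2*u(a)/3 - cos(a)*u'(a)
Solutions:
 u(a) = C1*(sin(a) + 1)^(1/3)/(sin(a) - 1)^(1/3)


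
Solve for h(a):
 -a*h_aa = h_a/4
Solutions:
 h(a) = C1 + C2*a^(3/4)


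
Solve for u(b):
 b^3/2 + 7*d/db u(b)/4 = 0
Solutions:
 u(b) = C1 - b^4/14


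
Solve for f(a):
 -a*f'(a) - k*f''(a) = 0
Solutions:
 f(a) = C1 + C2*sqrt(k)*erf(sqrt(2)*a*sqrt(1/k)/2)


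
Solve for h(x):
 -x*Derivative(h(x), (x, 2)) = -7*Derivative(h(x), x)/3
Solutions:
 h(x) = C1 + C2*x^(10/3)


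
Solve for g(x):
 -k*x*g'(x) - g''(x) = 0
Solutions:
 g(x) = Piecewise((-sqrt(2)*sqrt(pi)*C1*erf(sqrt(2)*sqrt(k)*x/2)/(2*sqrt(k)) - C2, (k > 0) | (k < 0)), (-C1*x - C2, True))


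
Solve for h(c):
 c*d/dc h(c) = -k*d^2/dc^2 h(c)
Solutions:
 h(c) = C1 + C2*sqrt(k)*erf(sqrt(2)*c*sqrt(1/k)/2)


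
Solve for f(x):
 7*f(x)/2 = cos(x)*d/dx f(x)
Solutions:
 f(x) = C1*(sin(x) + 1)^(7/4)/(sin(x) - 1)^(7/4)


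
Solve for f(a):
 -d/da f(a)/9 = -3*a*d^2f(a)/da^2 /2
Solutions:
 f(a) = C1 + C2*a^(29/27)


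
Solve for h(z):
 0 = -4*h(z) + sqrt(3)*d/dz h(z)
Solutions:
 h(z) = C1*exp(4*sqrt(3)*z/3)


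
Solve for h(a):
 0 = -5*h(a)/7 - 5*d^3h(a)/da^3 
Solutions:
 h(a) = C3*exp(-7^(2/3)*a/7) + (C1*sin(sqrt(3)*7^(2/3)*a/14) + C2*cos(sqrt(3)*7^(2/3)*a/14))*exp(7^(2/3)*a/14)


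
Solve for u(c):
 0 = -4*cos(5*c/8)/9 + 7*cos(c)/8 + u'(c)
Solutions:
 u(c) = C1 + 32*sin(5*c/8)/45 - 7*sin(c)/8


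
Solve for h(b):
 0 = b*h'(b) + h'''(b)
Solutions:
 h(b) = C1 + Integral(C2*airyai(-b) + C3*airybi(-b), b)


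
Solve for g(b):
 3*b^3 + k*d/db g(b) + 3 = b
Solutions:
 g(b) = C1 - 3*b^4/(4*k) + b^2/(2*k) - 3*b/k


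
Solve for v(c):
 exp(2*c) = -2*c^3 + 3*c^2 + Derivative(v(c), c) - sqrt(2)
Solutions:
 v(c) = C1 + c^4/2 - c^3 + sqrt(2)*c + exp(2*c)/2


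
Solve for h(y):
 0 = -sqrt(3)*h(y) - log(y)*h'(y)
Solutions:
 h(y) = C1*exp(-sqrt(3)*li(y))


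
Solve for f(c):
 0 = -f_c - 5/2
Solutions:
 f(c) = C1 - 5*c/2


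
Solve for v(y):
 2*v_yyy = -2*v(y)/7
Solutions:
 v(y) = C3*exp(-7^(2/3)*y/7) + (C1*sin(sqrt(3)*7^(2/3)*y/14) + C2*cos(sqrt(3)*7^(2/3)*y/14))*exp(7^(2/3)*y/14)


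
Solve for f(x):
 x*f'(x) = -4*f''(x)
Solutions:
 f(x) = C1 + C2*erf(sqrt(2)*x/4)


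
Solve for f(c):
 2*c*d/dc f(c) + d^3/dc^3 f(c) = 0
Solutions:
 f(c) = C1 + Integral(C2*airyai(-2^(1/3)*c) + C3*airybi(-2^(1/3)*c), c)


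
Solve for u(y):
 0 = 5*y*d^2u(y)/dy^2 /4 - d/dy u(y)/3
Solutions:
 u(y) = C1 + C2*y^(19/15)


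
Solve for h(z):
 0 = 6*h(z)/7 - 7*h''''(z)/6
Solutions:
 h(z) = C1*exp(-sqrt(42)*z/7) + C2*exp(sqrt(42)*z/7) + C3*sin(sqrt(42)*z/7) + C4*cos(sqrt(42)*z/7)


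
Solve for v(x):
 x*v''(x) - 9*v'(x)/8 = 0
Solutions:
 v(x) = C1 + C2*x^(17/8)


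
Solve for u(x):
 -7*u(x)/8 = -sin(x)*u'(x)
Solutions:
 u(x) = C1*(cos(x) - 1)^(7/16)/(cos(x) + 1)^(7/16)


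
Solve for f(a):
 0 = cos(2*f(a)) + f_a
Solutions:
 f(a) = -asin((C1 + exp(4*a))/(C1 - exp(4*a)))/2 + pi/2
 f(a) = asin((C1 + exp(4*a))/(C1 - exp(4*a)))/2


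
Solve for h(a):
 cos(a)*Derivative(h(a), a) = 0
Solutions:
 h(a) = C1


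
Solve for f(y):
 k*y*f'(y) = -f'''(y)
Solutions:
 f(y) = C1 + Integral(C2*airyai(y*(-k)^(1/3)) + C3*airybi(y*(-k)^(1/3)), y)


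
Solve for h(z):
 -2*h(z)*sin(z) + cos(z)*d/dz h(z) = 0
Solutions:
 h(z) = C1/cos(z)^2


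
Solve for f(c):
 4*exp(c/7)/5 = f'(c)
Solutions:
 f(c) = C1 + 28*exp(c/7)/5


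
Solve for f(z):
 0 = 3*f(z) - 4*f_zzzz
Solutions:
 f(z) = C1*exp(-sqrt(2)*3^(1/4)*z/2) + C2*exp(sqrt(2)*3^(1/4)*z/2) + C3*sin(sqrt(2)*3^(1/4)*z/2) + C4*cos(sqrt(2)*3^(1/4)*z/2)


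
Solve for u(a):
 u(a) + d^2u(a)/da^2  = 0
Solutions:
 u(a) = C1*sin(a) + C2*cos(a)


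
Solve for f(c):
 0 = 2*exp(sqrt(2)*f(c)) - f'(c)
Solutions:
 f(c) = sqrt(2)*(2*log(-1/(C1 + 2*c)) - log(2))/4


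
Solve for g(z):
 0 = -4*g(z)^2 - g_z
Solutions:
 g(z) = 1/(C1 + 4*z)


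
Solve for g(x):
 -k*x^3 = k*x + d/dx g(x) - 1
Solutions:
 g(x) = C1 - k*x^4/4 - k*x^2/2 + x


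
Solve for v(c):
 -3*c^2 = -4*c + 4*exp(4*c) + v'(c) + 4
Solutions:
 v(c) = C1 - c^3 + 2*c^2 - 4*c - exp(4*c)


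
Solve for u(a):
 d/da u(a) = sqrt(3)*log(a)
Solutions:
 u(a) = C1 + sqrt(3)*a*log(a) - sqrt(3)*a


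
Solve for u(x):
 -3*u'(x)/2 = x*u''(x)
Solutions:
 u(x) = C1 + C2/sqrt(x)


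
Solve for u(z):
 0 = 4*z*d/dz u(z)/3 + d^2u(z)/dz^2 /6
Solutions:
 u(z) = C1 + C2*erf(2*z)


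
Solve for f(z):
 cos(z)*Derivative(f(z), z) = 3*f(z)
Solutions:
 f(z) = C1*(sin(z) + 1)^(3/2)/(sin(z) - 1)^(3/2)


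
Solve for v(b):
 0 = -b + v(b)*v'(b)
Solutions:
 v(b) = -sqrt(C1 + b^2)
 v(b) = sqrt(C1 + b^2)


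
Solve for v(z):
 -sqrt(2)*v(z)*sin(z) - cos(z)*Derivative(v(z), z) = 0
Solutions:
 v(z) = C1*cos(z)^(sqrt(2))


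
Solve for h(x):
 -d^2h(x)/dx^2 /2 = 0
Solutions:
 h(x) = C1 + C2*x


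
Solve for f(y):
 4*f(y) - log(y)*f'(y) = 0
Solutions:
 f(y) = C1*exp(4*li(y))


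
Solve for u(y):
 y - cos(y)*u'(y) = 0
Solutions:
 u(y) = C1 + Integral(y/cos(y), y)


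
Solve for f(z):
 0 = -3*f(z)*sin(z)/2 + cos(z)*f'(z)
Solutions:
 f(z) = C1/cos(z)^(3/2)


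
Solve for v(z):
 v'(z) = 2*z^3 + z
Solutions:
 v(z) = C1 + z^4/2 + z^2/2


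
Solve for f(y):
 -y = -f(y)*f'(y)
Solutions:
 f(y) = -sqrt(C1 + y^2)
 f(y) = sqrt(C1 + y^2)


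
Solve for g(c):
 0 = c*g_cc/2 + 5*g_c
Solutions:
 g(c) = C1 + C2/c^9


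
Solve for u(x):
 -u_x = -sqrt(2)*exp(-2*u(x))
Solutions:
 u(x) = log(-sqrt(C1 + 2*sqrt(2)*x))
 u(x) = log(C1 + 2*sqrt(2)*x)/2


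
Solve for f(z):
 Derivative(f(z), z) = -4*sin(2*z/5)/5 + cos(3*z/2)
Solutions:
 f(z) = C1 + 2*sin(3*z/2)/3 + 2*cos(2*z/5)


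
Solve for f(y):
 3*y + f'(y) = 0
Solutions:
 f(y) = C1 - 3*y^2/2


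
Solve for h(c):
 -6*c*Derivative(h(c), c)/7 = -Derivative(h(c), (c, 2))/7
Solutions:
 h(c) = C1 + C2*erfi(sqrt(3)*c)


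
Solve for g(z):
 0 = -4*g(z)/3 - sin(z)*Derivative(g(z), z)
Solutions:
 g(z) = C1*(cos(z) + 1)^(2/3)/(cos(z) - 1)^(2/3)


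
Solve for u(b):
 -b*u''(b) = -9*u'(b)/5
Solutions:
 u(b) = C1 + C2*b^(14/5)


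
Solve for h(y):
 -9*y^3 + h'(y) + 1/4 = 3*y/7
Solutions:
 h(y) = C1 + 9*y^4/4 + 3*y^2/14 - y/4


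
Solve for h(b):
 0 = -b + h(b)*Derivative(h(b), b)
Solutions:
 h(b) = -sqrt(C1 + b^2)
 h(b) = sqrt(C1 + b^2)


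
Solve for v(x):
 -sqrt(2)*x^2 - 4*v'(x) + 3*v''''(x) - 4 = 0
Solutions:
 v(x) = C1 + C4*exp(6^(2/3)*x/3) - sqrt(2)*x^3/12 - x + (C2*sin(2^(2/3)*3^(1/6)*x/2) + C3*cos(2^(2/3)*3^(1/6)*x/2))*exp(-6^(2/3)*x/6)


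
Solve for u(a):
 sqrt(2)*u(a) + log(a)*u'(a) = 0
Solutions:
 u(a) = C1*exp(-sqrt(2)*li(a))


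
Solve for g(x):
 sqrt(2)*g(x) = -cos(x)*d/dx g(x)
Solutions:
 g(x) = C1*(sin(x) - 1)^(sqrt(2)/2)/(sin(x) + 1)^(sqrt(2)/2)


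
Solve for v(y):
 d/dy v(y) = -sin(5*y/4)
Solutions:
 v(y) = C1 + 4*cos(5*y/4)/5


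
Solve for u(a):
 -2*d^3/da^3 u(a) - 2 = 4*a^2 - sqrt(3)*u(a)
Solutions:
 u(a) = C3*exp(2^(2/3)*3^(1/6)*a/2) + 4*sqrt(3)*a^2/3 + (C1*sin(6^(2/3)*a/4) + C2*cos(6^(2/3)*a/4))*exp(-2^(2/3)*3^(1/6)*a/4) + 2*sqrt(3)/3


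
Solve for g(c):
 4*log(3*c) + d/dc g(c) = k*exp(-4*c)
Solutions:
 g(c) = C1 - 4*c*log(c) + 4*c*(1 - log(3)) - k*exp(-4*c)/4


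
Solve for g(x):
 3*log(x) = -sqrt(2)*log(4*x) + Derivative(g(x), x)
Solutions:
 g(x) = C1 + sqrt(2)*x*log(x) + 3*x*log(x) - 3*x - sqrt(2)*x + 2*sqrt(2)*x*log(2)


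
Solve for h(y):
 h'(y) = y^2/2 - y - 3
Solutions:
 h(y) = C1 + y^3/6 - y^2/2 - 3*y


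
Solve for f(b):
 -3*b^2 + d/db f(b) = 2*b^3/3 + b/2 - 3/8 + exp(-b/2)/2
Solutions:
 f(b) = C1 + b^4/6 + b^3 + b^2/4 - 3*b/8 - 1/sqrt(exp(b))


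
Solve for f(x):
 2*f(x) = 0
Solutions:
 f(x) = 0


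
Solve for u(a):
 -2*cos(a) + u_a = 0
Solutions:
 u(a) = C1 + 2*sin(a)


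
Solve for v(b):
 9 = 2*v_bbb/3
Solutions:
 v(b) = C1 + C2*b + C3*b^2 + 9*b^3/4


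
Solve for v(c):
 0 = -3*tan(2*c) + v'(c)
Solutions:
 v(c) = C1 - 3*log(cos(2*c))/2


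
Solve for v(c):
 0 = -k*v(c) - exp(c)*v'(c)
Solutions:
 v(c) = C1*exp(k*exp(-c))


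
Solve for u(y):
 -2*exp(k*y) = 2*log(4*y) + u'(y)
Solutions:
 u(y) = C1 - 2*y*log(y) + 2*y*(1 - 2*log(2)) + Piecewise((-2*exp(k*y)/k, Ne(k, 0)), (-2*y, True))


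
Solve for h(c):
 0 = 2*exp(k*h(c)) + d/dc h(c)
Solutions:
 h(c) = Piecewise((log(1/(C1*k + 2*c*k))/k, Ne(k, 0)), (nan, True))
 h(c) = Piecewise((C1 - 2*c, Eq(k, 0)), (nan, True))


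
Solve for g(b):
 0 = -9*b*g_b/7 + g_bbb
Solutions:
 g(b) = C1 + Integral(C2*airyai(21^(2/3)*b/7) + C3*airybi(21^(2/3)*b/7), b)


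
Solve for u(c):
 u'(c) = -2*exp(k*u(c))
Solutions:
 u(c) = Piecewise((log(1/(C1*k + 2*c*k))/k, Ne(k, 0)), (nan, True))
 u(c) = Piecewise((C1 - 2*c, Eq(k, 0)), (nan, True))


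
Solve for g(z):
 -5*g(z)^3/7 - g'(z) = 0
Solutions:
 g(z) = -sqrt(14)*sqrt(-1/(C1 - 5*z))/2
 g(z) = sqrt(14)*sqrt(-1/(C1 - 5*z))/2


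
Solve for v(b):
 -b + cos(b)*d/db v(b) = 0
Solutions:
 v(b) = C1 + Integral(b/cos(b), b)


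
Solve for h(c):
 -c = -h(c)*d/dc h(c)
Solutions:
 h(c) = -sqrt(C1 + c^2)
 h(c) = sqrt(C1 + c^2)


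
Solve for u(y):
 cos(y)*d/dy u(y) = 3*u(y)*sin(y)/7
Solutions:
 u(y) = C1/cos(y)^(3/7)


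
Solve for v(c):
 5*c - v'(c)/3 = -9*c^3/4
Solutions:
 v(c) = C1 + 27*c^4/16 + 15*c^2/2


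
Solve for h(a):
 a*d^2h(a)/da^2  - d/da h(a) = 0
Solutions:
 h(a) = C1 + C2*a^2


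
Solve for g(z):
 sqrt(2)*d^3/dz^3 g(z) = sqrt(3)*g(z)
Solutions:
 g(z) = C3*exp(2^(5/6)*3^(1/6)*z/2) + (C1*sin(2^(5/6)*3^(2/3)*z/4) + C2*cos(2^(5/6)*3^(2/3)*z/4))*exp(-2^(5/6)*3^(1/6)*z/4)


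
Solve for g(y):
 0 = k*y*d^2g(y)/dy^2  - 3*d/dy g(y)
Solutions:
 g(y) = C1 + y^(((re(k) + 3)*re(k) + im(k)^2)/(re(k)^2 + im(k)^2))*(C2*sin(3*log(y)*Abs(im(k))/(re(k)^2 + im(k)^2)) + C3*cos(3*log(y)*im(k)/(re(k)^2 + im(k)^2)))


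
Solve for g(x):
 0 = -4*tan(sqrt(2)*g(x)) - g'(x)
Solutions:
 g(x) = sqrt(2)*(pi - asin(C1*exp(-4*sqrt(2)*x)))/2
 g(x) = sqrt(2)*asin(C1*exp(-4*sqrt(2)*x))/2


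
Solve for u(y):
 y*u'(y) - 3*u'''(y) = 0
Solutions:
 u(y) = C1 + Integral(C2*airyai(3^(2/3)*y/3) + C3*airybi(3^(2/3)*y/3), y)


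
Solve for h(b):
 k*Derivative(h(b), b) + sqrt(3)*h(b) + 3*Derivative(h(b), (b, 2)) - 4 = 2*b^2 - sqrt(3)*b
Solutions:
 h(b) = C1*exp(b*(-k + sqrt(k^2 - 12*sqrt(3)))/6) + C2*exp(-b*(k + sqrt(k^2 - 12*sqrt(3)))/6) + 2*sqrt(3)*b^2/3 - 4*b*k/3 - b + 4*sqrt(3)*k^2/9 + sqrt(3)*k/3 - 4 + 4*sqrt(3)/3


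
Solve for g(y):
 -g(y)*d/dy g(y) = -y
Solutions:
 g(y) = -sqrt(C1 + y^2)
 g(y) = sqrt(C1 + y^2)


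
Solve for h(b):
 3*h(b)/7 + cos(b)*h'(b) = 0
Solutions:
 h(b) = C1*(sin(b) - 1)^(3/14)/(sin(b) + 1)^(3/14)


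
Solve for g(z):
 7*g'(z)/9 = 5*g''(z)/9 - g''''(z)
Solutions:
 g(z) = C1 + C2*exp(z*(10*18^(1/3)/(sqrt(34221) + 189)^(1/3) + 12^(1/3)*(sqrt(34221) + 189)^(1/3))/36)*sin(2^(1/3)*3^(1/6)*z*(-2^(1/3)*3^(2/3)*(sqrt(34221) + 189)^(1/3) + 30/(sqrt(34221) + 189)^(1/3))/36) + C3*exp(z*(10*18^(1/3)/(sqrt(34221) + 189)^(1/3) + 12^(1/3)*(sqrt(34221) + 189)^(1/3))/36)*cos(2^(1/3)*3^(1/6)*z*(-2^(1/3)*3^(2/3)*(sqrt(34221) + 189)^(1/3) + 30/(sqrt(34221) + 189)^(1/3))/36) + C4*exp(-z*(10*18^(1/3)/(sqrt(34221) + 189)^(1/3) + 12^(1/3)*(sqrt(34221) + 189)^(1/3))/18)


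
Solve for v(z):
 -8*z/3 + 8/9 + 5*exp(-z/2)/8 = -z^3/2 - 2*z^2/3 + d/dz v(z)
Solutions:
 v(z) = C1 + z^4/8 + 2*z^3/9 - 4*z^2/3 + 8*z/9 - 5*exp(-z/2)/4


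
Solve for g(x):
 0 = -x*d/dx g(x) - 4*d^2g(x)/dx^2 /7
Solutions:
 g(x) = C1 + C2*erf(sqrt(14)*x/4)


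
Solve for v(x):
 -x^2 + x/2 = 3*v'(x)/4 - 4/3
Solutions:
 v(x) = C1 - 4*x^3/9 + x^2/3 + 16*x/9


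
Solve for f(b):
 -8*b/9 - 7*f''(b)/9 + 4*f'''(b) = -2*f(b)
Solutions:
 f(b) = C1*exp(b*(49/(324*sqrt(942726) + 314585)^(1/3) + 14 + (324*sqrt(942726) + 314585)^(1/3))/216)*sin(sqrt(3)*b*(-(324*sqrt(942726) + 314585)^(1/3) + 49/(324*sqrt(942726) + 314585)^(1/3))/216) + C2*exp(b*(49/(324*sqrt(942726) + 314585)^(1/3) + 14 + (324*sqrt(942726) + 314585)^(1/3))/216)*cos(sqrt(3)*b*(-(324*sqrt(942726) + 314585)^(1/3) + 49/(324*sqrt(942726) + 314585)^(1/3))/216) + C3*exp(b*(-(324*sqrt(942726) + 314585)^(1/3) - 49/(324*sqrt(942726) + 314585)^(1/3) + 7)/108) + 4*b/9


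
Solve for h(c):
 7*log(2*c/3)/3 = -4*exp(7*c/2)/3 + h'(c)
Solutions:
 h(c) = C1 + 7*c*log(c)/3 + 7*c*(-log(3) - 1 + log(2))/3 + 8*exp(7*c/2)/21


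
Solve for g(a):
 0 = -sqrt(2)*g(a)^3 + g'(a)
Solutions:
 g(a) = -sqrt(2)*sqrt(-1/(C1 + sqrt(2)*a))/2
 g(a) = sqrt(2)*sqrt(-1/(C1 + sqrt(2)*a))/2


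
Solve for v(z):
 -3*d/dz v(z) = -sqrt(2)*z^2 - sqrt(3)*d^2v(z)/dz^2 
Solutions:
 v(z) = C1 + C2*exp(sqrt(3)*z) + sqrt(2)*z^3/9 + sqrt(6)*z^2/9 + 2*sqrt(2)*z/9


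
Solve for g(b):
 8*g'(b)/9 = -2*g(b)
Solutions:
 g(b) = C1*exp(-9*b/4)


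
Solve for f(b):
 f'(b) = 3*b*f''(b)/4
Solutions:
 f(b) = C1 + C2*b^(7/3)


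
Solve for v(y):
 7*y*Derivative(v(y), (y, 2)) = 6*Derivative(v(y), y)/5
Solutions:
 v(y) = C1 + C2*y^(41/35)


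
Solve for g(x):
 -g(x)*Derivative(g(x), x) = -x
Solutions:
 g(x) = -sqrt(C1 + x^2)
 g(x) = sqrt(C1 + x^2)


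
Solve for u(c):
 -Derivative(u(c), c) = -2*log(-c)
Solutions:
 u(c) = C1 + 2*c*log(-c) - 2*c


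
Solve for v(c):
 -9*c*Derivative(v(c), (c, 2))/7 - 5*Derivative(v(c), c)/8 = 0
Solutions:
 v(c) = C1 + C2*c^(37/72)


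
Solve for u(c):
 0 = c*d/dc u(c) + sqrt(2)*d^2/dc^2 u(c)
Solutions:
 u(c) = C1 + C2*erf(2^(1/4)*c/2)


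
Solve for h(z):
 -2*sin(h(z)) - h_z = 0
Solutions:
 h(z) = -acos((-C1 - exp(4*z))/(C1 - exp(4*z))) + 2*pi
 h(z) = acos((-C1 - exp(4*z))/(C1 - exp(4*z)))


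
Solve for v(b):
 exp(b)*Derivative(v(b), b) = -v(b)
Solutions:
 v(b) = C1*exp(exp(-b))


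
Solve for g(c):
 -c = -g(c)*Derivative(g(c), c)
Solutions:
 g(c) = -sqrt(C1 + c^2)
 g(c) = sqrt(C1 + c^2)


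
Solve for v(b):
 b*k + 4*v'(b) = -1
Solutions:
 v(b) = C1 - b^2*k/8 - b/4


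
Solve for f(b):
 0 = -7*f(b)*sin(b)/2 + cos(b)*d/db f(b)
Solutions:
 f(b) = C1/cos(b)^(7/2)


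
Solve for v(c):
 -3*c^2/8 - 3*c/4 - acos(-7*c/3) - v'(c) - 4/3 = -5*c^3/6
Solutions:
 v(c) = C1 + 5*c^4/24 - c^3/8 - 3*c^2/8 - c*acos(-7*c/3) - 4*c/3 - sqrt(9 - 49*c^2)/7


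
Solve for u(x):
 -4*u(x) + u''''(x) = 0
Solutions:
 u(x) = C1*exp(-sqrt(2)*x) + C2*exp(sqrt(2)*x) + C3*sin(sqrt(2)*x) + C4*cos(sqrt(2)*x)


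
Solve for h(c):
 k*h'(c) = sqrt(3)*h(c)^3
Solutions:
 h(c) = -sqrt(2)*sqrt(-k/(C1*k + sqrt(3)*c))/2
 h(c) = sqrt(2)*sqrt(-k/(C1*k + sqrt(3)*c))/2


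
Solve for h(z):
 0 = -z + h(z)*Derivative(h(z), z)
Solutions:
 h(z) = -sqrt(C1 + z^2)
 h(z) = sqrt(C1 + z^2)


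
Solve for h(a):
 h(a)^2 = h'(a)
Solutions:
 h(a) = -1/(C1 + a)


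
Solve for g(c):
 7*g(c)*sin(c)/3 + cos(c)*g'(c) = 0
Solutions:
 g(c) = C1*cos(c)^(7/3)


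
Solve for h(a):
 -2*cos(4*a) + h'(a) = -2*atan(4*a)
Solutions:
 h(a) = C1 - 2*a*atan(4*a) + log(16*a^2 + 1)/4 + sin(4*a)/2


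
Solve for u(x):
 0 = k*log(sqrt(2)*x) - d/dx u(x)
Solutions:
 u(x) = C1 + k*x*log(x) - k*x + k*x*log(2)/2


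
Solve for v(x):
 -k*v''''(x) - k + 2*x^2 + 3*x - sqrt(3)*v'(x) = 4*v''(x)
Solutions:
 v(x) = C1 + C2*exp(2^(1/3)*x*(2^(1/3)*sqrt(3)*(sqrt((81 + 256/k)/k^2) + 9/k)^(1/3)/12 - 2^(1/3)*I*(sqrt((81 + 256/k)/k^2) + 9/k)^(1/3)/4 + 8/(k*(-sqrt(3) + 3*I)*(sqrt((81 + 256/k)/k^2) + 9/k)^(1/3)))) + C3*exp(2^(1/3)*x*(2^(1/3)*sqrt(3)*(sqrt((81 + 256/k)/k^2) + 9/k)^(1/3)/12 + 2^(1/3)*I*(sqrt((81 + 256/k)/k^2) + 9/k)^(1/3)/4 - 8/(k*(sqrt(3) + 3*I)*(sqrt((81 + 256/k)/k^2) + 9/k)^(1/3)))) + C4*exp(2^(1/3)*sqrt(3)*x*(-2^(1/3)*(sqrt((81 + 256/k)/k^2) + 9/k)^(1/3) + 8/(k*(sqrt((81 + 256/k)/k^2) + 9/k)^(1/3)))/6) - sqrt(3)*k*x/3 + 2*sqrt(3)*x^3/9 - 8*x^2/3 + sqrt(3)*x^2/2 - 4*x + 64*sqrt(3)*x/9


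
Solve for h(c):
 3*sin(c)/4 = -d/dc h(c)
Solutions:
 h(c) = C1 + 3*cos(c)/4


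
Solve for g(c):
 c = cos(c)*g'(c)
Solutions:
 g(c) = C1 + Integral(c/cos(c), c)


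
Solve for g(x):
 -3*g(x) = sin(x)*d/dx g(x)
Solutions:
 g(x) = C1*(cos(x) + 1)^(3/2)/(cos(x) - 1)^(3/2)


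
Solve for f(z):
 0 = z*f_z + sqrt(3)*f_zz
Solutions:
 f(z) = C1 + C2*erf(sqrt(2)*3^(3/4)*z/6)


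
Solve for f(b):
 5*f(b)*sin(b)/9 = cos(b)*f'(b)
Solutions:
 f(b) = C1/cos(b)^(5/9)


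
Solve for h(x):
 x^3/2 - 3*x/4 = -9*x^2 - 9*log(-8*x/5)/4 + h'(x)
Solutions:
 h(x) = C1 + x^4/8 + 3*x^3 - 3*x^2/8 + 9*x*log(-x)/4 + x*(-3*log(5) - 9/4 + 3*log(10)/4 + 6*log(2))


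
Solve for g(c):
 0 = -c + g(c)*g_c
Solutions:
 g(c) = -sqrt(C1 + c^2)
 g(c) = sqrt(C1 + c^2)


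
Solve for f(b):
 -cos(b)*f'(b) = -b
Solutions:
 f(b) = C1 + Integral(b/cos(b), b)


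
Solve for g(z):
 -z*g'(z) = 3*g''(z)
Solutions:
 g(z) = C1 + C2*erf(sqrt(6)*z/6)


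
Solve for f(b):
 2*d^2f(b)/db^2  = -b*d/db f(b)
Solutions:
 f(b) = C1 + C2*erf(b/2)


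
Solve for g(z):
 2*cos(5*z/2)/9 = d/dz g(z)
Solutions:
 g(z) = C1 + 4*sin(5*z/2)/45


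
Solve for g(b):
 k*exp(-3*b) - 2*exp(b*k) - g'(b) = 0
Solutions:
 g(b) = C1 - k*exp(-3*b)/3 - 2*exp(b*k)/k


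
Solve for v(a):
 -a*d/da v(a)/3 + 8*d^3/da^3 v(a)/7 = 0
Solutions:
 v(a) = C1 + Integral(C2*airyai(3^(2/3)*7^(1/3)*a/6) + C3*airybi(3^(2/3)*7^(1/3)*a/6), a)


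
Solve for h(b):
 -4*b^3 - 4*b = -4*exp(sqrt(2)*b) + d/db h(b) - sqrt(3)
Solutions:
 h(b) = C1 - b^4 - 2*b^2 + sqrt(3)*b + 2*sqrt(2)*exp(sqrt(2)*b)


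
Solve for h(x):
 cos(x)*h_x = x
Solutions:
 h(x) = C1 + Integral(x/cos(x), x)


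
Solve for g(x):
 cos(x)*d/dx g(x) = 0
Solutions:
 g(x) = C1


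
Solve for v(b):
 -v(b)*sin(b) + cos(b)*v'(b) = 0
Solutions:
 v(b) = C1/cos(b)


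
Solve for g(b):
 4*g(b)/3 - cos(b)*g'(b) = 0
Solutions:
 g(b) = C1*(sin(b) + 1)^(2/3)/(sin(b) - 1)^(2/3)


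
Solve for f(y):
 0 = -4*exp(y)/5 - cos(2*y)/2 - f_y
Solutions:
 f(y) = C1 - 4*exp(y)/5 - sin(2*y)/4


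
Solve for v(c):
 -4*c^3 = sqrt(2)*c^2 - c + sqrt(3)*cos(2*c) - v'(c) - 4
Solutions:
 v(c) = C1 + c^4 + sqrt(2)*c^3/3 - c^2/2 - 4*c + sqrt(3)*sin(2*c)/2


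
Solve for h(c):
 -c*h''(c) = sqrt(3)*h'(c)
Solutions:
 h(c) = C1 + C2*c^(1 - sqrt(3))


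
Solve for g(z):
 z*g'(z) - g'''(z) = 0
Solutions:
 g(z) = C1 + Integral(C2*airyai(z) + C3*airybi(z), z)


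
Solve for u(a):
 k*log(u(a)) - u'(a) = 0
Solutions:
 li(u(a)) = C1 + a*k


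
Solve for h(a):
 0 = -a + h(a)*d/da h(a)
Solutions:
 h(a) = -sqrt(C1 + a^2)
 h(a) = sqrt(C1 + a^2)


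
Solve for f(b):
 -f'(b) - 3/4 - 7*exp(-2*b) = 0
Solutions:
 f(b) = C1 - 3*b/4 + 7*exp(-2*b)/2


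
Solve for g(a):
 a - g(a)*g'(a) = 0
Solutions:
 g(a) = -sqrt(C1 + a^2)
 g(a) = sqrt(C1 + a^2)


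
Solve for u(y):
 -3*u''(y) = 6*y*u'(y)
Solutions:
 u(y) = C1 + C2*erf(y)


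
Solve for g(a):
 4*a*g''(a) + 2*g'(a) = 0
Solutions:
 g(a) = C1 + C2*sqrt(a)


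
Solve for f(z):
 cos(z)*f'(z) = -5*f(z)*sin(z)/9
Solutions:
 f(z) = C1*cos(z)^(5/9)


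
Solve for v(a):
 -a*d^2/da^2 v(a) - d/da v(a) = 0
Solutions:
 v(a) = C1 + C2*log(a)


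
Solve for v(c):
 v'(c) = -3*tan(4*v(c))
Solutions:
 v(c) = -asin(C1*exp(-12*c))/4 + pi/4
 v(c) = asin(C1*exp(-12*c))/4


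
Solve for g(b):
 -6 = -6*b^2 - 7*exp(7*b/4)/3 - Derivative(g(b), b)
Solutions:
 g(b) = C1 - 2*b^3 + 6*b - 4*exp(7*b/4)/3


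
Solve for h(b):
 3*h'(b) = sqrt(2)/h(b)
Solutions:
 h(b) = -sqrt(C1 + 6*sqrt(2)*b)/3
 h(b) = sqrt(C1 + 6*sqrt(2)*b)/3


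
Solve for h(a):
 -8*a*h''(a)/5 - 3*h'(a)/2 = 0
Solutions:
 h(a) = C1 + C2*a^(1/16)


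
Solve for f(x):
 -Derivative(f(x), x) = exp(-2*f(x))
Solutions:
 f(x) = log(-sqrt(C1 - 2*x))
 f(x) = log(C1 - 2*x)/2


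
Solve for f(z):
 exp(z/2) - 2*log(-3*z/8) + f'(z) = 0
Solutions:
 f(z) = C1 + 2*z*log(-z) + 2*z*(-3*log(2) - 1 + log(3)) - 2*exp(z/2)


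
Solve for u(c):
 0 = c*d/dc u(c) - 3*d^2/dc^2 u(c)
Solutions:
 u(c) = C1 + C2*erfi(sqrt(6)*c/6)


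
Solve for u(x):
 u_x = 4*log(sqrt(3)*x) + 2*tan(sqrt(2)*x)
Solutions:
 u(x) = C1 + 4*x*log(x) - 4*x + 2*x*log(3) - sqrt(2)*log(cos(sqrt(2)*x))


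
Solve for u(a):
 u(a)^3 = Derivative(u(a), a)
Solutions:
 u(a) = -sqrt(2)*sqrt(-1/(C1 + a))/2
 u(a) = sqrt(2)*sqrt(-1/(C1 + a))/2


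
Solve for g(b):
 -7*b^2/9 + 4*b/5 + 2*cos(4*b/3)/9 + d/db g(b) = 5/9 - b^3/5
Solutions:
 g(b) = C1 - b^4/20 + 7*b^3/27 - 2*b^2/5 + 5*b/9 - sin(4*b/3)/6


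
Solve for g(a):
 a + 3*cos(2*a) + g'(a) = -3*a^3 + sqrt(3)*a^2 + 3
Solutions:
 g(a) = C1 - 3*a^4/4 + sqrt(3)*a^3/3 - a^2/2 + 3*a - 3*sin(a)*cos(a)


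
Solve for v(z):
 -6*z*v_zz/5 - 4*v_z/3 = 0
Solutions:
 v(z) = C1 + C2/z^(1/9)


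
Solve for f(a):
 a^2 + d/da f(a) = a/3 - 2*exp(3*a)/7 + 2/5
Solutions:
 f(a) = C1 - a^3/3 + a^2/6 + 2*a/5 - 2*exp(3*a)/21


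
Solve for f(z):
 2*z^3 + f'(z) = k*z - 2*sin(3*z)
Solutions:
 f(z) = C1 + k*z^2/2 - z^4/2 + 2*cos(3*z)/3


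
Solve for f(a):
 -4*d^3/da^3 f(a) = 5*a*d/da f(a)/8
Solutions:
 f(a) = C1 + Integral(C2*airyai(-10^(1/3)*a/4) + C3*airybi(-10^(1/3)*a/4), a)


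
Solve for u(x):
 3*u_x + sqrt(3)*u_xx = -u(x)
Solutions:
 u(x) = C1*exp(sqrt(3)*x*(-3 + sqrt(9 - 4*sqrt(3)))/6) + C2*exp(-sqrt(3)*x*(sqrt(9 - 4*sqrt(3)) + 3)/6)


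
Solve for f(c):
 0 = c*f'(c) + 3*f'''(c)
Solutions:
 f(c) = C1 + Integral(C2*airyai(-3^(2/3)*c/3) + C3*airybi(-3^(2/3)*c/3), c)


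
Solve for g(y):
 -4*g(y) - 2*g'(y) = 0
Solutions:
 g(y) = C1*exp(-2*y)


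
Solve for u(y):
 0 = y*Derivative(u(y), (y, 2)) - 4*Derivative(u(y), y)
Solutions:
 u(y) = C1 + C2*y^5


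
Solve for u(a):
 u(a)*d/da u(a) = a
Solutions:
 u(a) = -sqrt(C1 + a^2)
 u(a) = sqrt(C1 + a^2)


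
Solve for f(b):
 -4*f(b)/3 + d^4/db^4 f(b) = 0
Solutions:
 f(b) = C1*exp(-sqrt(2)*3^(3/4)*b/3) + C2*exp(sqrt(2)*3^(3/4)*b/3) + C3*sin(sqrt(2)*3^(3/4)*b/3) + C4*cos(sqrt(2)*3^(3/4)*b/3)


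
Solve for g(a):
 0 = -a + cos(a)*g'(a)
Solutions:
 g(a) = C1 + Integral(a/cos(a), a)


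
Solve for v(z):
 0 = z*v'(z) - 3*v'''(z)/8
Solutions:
 v(z) = C1 + Integral(C2*airyai(2*3^(2/3)*z/3) + C3*airybi(2*3^(2/3)*z/3), z)


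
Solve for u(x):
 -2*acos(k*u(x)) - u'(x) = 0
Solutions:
 Integral(1/acos(_y*k), (_y, u(x))) = C1 - 2*x


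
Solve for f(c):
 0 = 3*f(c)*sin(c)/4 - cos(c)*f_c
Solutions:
 f(c) = C1/cos(c)^(3/4)


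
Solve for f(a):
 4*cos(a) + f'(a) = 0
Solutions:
 f(a) = C1 - 4*sin(a)


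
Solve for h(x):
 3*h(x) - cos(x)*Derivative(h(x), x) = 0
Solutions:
 h(x) = C1*(sin(x) + 1)^(3/2)/(sin(x) - 1)^(3/2)


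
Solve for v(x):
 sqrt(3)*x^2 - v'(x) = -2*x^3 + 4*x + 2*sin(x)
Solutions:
 v(x) = C1 + x^4/2 + sqrt(3)*x^3/3 - 2*x^2 + 2*cos(x)


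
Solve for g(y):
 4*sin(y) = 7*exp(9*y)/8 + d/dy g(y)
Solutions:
 g(y) = C1 - 7*exp(9*y)/72 - 4*cos(y)


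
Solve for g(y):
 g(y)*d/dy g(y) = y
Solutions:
 g(y) = -sqrt(C1 + y^2)
 g(y) = sqrt(C1 + y^2)


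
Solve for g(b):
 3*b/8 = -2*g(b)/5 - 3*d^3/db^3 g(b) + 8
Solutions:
 g(b) = C3*exp(-15^(2/3)*2^(1/3)*b/15) - 15*b/16 + (C1*sin(2^(1/3)*3^(1/6)*5^(2/3)*b/10) + C2*cos(2^(1/3)*3^(1/6)*5^(2/3)*b/10))*exp(15^(2/3)*2^(1/3)*b/30) + 20


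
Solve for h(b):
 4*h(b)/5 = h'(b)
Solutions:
 h(b) = C1*exp(4*b/5)


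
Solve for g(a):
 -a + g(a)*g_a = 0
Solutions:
 g(a) = -sqrt(C1 + a^2)
 g(a) = sqrt(C1 + a^2)


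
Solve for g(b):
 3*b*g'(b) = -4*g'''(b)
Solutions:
 g(b) = C1 + Integral(C2*airyai(-6^(1/3)*b/2) + C3*airybi(-6^(1/3)*b/2), b)


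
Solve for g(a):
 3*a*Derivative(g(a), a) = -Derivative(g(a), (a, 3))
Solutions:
 g(a) = C1 + Integral(C2*airyai(-3^(1/3)*a) + C3*airybi(-3^(1/3)*a), a)


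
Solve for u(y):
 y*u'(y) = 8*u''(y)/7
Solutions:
 u(y) = C1 + C2*erfi(sqrt(7)*y/4)


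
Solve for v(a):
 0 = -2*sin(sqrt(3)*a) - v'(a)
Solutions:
 v(a) = C1 + 2*sqrt(3)*cos(sqrt(3)*a)/3


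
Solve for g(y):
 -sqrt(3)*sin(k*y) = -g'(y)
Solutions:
 g(y) = C1 - sqrt(3)*cos(k*y)/k


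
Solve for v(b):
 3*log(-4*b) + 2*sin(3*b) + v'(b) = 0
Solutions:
 v(b) = C1 - 3*b*log(-b) - 6*b*log(2) + 3*b + 2*cos(3*b)/3


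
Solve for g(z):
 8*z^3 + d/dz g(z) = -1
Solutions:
 g(z) = C1 - 2*z^4 - z


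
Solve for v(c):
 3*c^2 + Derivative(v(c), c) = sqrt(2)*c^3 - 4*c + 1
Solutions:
 v(c) = C1 + sqrt(2)*c^4/4 - c^3 - 2*c^2 + c


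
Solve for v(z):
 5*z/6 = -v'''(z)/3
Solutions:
 v(z) = C1 + C2*z + C3*z^2 - 5*z^4/48


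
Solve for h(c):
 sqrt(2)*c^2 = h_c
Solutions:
 h(c) = C1 + sqrt(2)*c^3/3


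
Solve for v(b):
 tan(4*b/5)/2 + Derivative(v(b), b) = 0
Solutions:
 v(b) = C1 + 5*log(cos(4*b/5))/8


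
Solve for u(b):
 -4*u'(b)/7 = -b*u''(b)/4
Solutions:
 u(b) = C1 + C2*b^(23/7)


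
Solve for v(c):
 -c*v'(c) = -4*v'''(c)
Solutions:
 v(c) = C1 + Integral(C2*airyai(2^(1/3)*c/2) + C3*airybi(2^(1/3)*c/2), c)


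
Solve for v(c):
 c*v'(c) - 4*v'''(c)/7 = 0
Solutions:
 v(c) = C1 + Integral(C2*airyai(14^(1/3)*c/2) + C3*airybi(14^(1/3)*c/2), c)


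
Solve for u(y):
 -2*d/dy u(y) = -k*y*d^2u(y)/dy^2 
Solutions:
 u(y) = C1 + y^(((re(k) + 2)*re(k) + im(k)^2)/(re(k)^2 + im(k)^2))*(C2*sin(2*log(y)*Abs(im(k))/(re(k)^2 + im(k)^2)) + C3*cos(2*log(y)*im(k)/(re(k)^2 + im(k)^2)))


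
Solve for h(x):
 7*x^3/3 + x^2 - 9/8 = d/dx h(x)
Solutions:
 h(x) = C1 + 7*x^4/12 + x^3/3 - 9*x/8


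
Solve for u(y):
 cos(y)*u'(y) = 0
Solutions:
 u(y) = C1


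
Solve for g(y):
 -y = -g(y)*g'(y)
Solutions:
 g(y) = -sqrt(C1 + y^2)
 g(y) = sqrt(C1 + y^2)


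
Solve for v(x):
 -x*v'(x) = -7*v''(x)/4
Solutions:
 v(x) = C1 + C2*erfi(sqrt(14)*x/7)


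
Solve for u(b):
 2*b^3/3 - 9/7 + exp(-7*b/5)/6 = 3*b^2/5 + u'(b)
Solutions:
 u(b) = C1 + b^4/6 - b^3/5 - 9*b/7 - 5*exp(-7*b/5)/42


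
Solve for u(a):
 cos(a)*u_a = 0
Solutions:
 u(a) = C1


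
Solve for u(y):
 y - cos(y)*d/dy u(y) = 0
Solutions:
 u(y) = C1 + Integral(y/cos(y), y)


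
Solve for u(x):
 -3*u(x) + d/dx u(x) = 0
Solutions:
 u(x) = C1*exp(3*x)


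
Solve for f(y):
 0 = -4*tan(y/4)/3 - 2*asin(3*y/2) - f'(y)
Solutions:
 f(y) = C1 - 2*y*asin(3*y/2) - 2*sqrt(4 - 9*y^2)/3 + 16*log(cos(y/4))/3


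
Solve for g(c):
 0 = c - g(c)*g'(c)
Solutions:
 g(c) = -sqrt(C1 + c^2)
 g(c) = sqrt(C1 + c^2)


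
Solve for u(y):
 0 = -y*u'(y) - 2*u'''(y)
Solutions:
 u(y) = C1 + Integral(C2*airyai(-2^(2/3)*y/2) + C3*airybi(-2^(2/3)*y/2), y)


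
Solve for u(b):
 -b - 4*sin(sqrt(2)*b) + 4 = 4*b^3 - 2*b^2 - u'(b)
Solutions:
 u(b) = C1 + b^4 - 2*b^3/3 + b^2/2 - 4*b - 2*sqrt(2)*cos(sqrt(2)*b)


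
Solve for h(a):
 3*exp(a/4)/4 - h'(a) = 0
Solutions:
 h(a) = C1 + 3*exp(a/4)


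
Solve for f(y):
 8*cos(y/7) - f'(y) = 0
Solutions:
 f(y) = C1 + 56*sin(y/7)


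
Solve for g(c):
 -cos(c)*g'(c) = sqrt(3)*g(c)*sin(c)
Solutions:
 g(c) = C1*cos(c)^(sqrt(3))
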